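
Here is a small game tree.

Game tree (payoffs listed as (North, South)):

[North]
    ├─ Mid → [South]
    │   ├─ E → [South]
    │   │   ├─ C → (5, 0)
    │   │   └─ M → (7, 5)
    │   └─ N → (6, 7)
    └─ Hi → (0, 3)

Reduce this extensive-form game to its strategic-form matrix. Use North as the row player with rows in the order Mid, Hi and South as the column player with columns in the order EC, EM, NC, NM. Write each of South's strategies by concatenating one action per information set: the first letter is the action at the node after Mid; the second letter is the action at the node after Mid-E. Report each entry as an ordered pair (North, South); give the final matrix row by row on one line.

           EC       EM       NC       NM
 Mid    (5,0)    (7,5)    (6,7)    (6,7)
  Hi    (0,3)    (0,3)    (0,3)    (0,3)

Mid: (5,0) (7,5) (6,7) (6,7) | Hi: (0,3) (0,3) (0,3) (0,3)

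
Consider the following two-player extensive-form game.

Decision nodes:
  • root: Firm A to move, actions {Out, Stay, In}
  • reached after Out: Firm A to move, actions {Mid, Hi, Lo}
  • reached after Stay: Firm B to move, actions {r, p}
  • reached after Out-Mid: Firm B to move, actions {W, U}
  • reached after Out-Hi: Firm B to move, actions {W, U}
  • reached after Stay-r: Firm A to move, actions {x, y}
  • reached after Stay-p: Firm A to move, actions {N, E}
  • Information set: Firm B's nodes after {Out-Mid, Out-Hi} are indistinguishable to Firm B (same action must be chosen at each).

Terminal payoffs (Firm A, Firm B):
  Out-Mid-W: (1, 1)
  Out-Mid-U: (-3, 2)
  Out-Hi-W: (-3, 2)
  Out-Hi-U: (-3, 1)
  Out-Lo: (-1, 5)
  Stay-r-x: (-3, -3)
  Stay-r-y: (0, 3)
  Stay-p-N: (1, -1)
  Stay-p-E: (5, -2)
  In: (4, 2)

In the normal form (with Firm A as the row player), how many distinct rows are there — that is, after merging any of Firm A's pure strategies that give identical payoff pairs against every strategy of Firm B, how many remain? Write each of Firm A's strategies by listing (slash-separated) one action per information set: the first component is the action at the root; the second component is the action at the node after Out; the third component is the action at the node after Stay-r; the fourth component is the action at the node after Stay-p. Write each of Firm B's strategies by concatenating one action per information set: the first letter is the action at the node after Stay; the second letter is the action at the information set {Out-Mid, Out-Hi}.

Firm A has 36 pure strategies: Out/Mid/x/N, Out/Mid/x/E, Out/Mid/y/N, Out/Mid/y/E, Out/Hi/x/N, Out/Hi/x/E, Out/Hi/y/N, Out/Hi/y/E, Out/Lo/x/N, Out/Lo/x/E, Out/Lo/y/N, Out/Lo/y/E, Stay/Mid/x/N, Stay/Mid/x/E, Stay/Mid/y/N, Stay/Mid/y/E, Stay/Hi/x/N, Stay/Hi/x/E, Stay/Hi/y/N, Stay/Hi/y/E, Stay/Lo/x/N, Stay/Lo/x/E, Stay/Lo/y/N, Stay/Lo/y/E, In/Mid/x/N, In/Mid/x/E, In/Mid/y/N, In/Mid/y/E, In/Hi/x/N, In/Hi/x/E, In/Hi/y/N, In/Hi/y/E, In/Lo/x/N, In/Lo/x/E, In/Lo/y/N, In/Lo/y/E. Columns: rW, rU, pW, pU.
{Out/Mid/x/N, Out/Mid/x/E, Out/Mid/y/N, Out/Mid/y/E} → row (1,1) (-3,2) (1,1) (-3,2)
{Out/Hi/x/N, Out/Hi/x/E, Out/Hi/y/N, Out/Hi/y/E} → row (-3,2) (-3,1) (-3,2) (-3,1)
{Out/Lo/x/N, Out/Lo/x/E, Out/Lo/y/N, Out/Lo/y/E} → row (-1,5) (-1,5) (-1,5) (-1,5)
{Stay/Mid/x/N, Stay/Hi/x/N, Stay/Lo/x/N} → row (-3,-3) (-3,-3) (1,-1) (1,-1)
{Stay/Mid/x/E, Stay/Hi/x/E, Stay/Lo/x/E} → row (-3,-3) (-3,-3) (5,-2) (5,-2)
{Stay/Mid/y/N, Stay/Hi/y/N, Stay/Lo/y/N} → row (0,3) (0,3) (1,-1) (1,-1)
{Stay/Mid/y/E, Stay/Hi/y/E, Stay/Lo/y/E} → row (0,3) (0,3) (5,-2) (5,-2)
{In/Mid/x/N, In/Mid/x/E, In/Mid/y/N, In/Mid/y/E, In/Hi/x/N, In/Hi/x/E, In/Hi/y/N, In/Hi/y/E, In/Lo/x/N, In/Lo/x/E, In/Lo/y/N, In/Lo/y/E} → row (4,2) (4,2) (4,2) (4,2)
That's 8 distinct rows out of 36 strategies.

8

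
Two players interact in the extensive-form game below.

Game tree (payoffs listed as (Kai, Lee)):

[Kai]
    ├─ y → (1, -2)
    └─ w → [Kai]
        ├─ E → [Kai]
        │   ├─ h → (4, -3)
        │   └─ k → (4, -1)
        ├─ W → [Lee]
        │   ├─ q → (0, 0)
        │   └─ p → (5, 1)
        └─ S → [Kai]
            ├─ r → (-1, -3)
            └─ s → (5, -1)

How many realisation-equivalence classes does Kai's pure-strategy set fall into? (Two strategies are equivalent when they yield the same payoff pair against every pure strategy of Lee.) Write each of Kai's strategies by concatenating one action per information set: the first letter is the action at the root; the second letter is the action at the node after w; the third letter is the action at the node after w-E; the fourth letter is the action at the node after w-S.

6

Kai has 24 pure strategies: yEhr, yEhs, yEkr, yEks, yWhr, yWhs, yWkr, yWks, yShr, yShs, ySkr, ySks, wEhr, wEhs, wEkr, wEks, wWhr, wWhs, wWkr, wWks, wShr, wShs, wSkr, wSks. Columns: q, p.
{yEhr, yEhs, yEkr, yEks, yWhr, yWhs, yWkr, yWks, yShr, yShs, ySkr, ySks} → row (1,-2) (1,-2)
{wEhr, wEhs} → row (4,-3) (4,-3)
{wEkr, wEks} → row (4,-1) (4,-1)
{wWhr, wWhs, wWkr, wWks} → row (0,0) (5,1)
{wShr, wSkr} → row (-1,-3) (-1,-3)
{wShs, wSks} → row (5,-1) (5,-1)
That's 6 distinct rows out of 24 strategies.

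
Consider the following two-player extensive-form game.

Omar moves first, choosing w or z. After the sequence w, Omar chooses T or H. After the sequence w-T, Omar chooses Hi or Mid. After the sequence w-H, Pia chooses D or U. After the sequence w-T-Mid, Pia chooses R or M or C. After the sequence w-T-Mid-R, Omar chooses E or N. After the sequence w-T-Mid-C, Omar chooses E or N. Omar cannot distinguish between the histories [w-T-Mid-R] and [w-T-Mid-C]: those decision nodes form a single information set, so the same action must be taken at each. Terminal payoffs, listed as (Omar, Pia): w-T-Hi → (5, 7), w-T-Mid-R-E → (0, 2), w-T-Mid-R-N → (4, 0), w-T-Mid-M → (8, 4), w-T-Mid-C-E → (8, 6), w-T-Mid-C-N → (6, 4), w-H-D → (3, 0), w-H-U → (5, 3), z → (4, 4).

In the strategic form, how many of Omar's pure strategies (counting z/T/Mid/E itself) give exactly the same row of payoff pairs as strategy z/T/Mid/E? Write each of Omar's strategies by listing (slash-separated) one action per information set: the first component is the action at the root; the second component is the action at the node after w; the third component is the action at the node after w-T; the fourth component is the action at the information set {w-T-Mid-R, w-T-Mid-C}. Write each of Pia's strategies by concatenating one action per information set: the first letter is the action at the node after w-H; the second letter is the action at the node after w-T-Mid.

8

Row for z/T/Mid/E (columns DR, DM, DC, UR, UM, UC): (4,4) (4,4) (4,4) (4,4) (4,4) (4,4).
Under z/T/Mid/E, Omar's choice at the node after w and at the node after w-T and at the information set {w-T-Mid-R, w-T-Mid-C} can never be reached regardless of what Pia does, so varying those choices leaves every outcome unchanged.
Holding the reachable choices fixed and varying the unreachable ones freely already gives 2 × 2 × 2 = 8 equivalent strategies.
No other strategy reproduces this row, so those 8 are the full class: z/T/Hi/E, z/T/Hi/N, z/T/Mid/E, z/T/Mid/N, z/H/Hi/E, z/H/Hi/N, z/H/Mid/E, z/H/Mid/N.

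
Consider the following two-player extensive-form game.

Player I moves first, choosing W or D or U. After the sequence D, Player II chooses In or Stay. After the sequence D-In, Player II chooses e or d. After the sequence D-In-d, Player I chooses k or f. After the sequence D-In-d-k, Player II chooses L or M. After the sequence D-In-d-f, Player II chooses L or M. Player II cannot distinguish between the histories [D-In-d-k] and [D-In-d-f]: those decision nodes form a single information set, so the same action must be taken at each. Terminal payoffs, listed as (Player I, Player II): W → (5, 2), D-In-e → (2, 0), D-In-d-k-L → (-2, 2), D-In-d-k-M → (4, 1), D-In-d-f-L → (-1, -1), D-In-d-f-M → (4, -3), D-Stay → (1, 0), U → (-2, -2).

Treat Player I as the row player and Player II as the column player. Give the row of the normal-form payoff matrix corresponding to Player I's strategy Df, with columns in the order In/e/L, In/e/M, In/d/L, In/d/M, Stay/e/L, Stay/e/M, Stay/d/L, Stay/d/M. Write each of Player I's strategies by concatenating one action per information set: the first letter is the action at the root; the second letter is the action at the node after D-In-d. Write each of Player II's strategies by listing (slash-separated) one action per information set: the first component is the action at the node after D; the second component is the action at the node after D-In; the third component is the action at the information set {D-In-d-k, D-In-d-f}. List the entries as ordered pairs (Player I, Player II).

vs In/e/L: Player I plays D → Player II plays In at [D] → Player II plays e at [D-In] → (2, 0)
vs In/e/M: Player I plays D → Player II plays In at [D] → Player II plays e at [D-In] → (2, 0)
vs In/d/L: Player I plays D → Player II plays In at [D] → Player II plays d at [D-In] → Player I plays f at [D-In-d] → Player II plays L at [D-In-d-f] → (-1, -1)
vs In/d/M: Player I plays D → Player II plays In at [D] → Player II plays d at [D-In] → Player I plays f at [D-In-d] → Player II plays M at [D-In-d-f] → (4, -3)
vs Stay/e/L: Player I plays D → Player II plays Stay at [D] → (1, 0)
vs Stay/e/M: Player I plays D → Player II plays Stay at [D] → (1, 0)
vs Stay/d/L: Player I plays D → Player II plays Stay at [D] → (1, 0)
vs Stay/d/M: Player I plays D → Player II plays Stay at [D] → (1, 0)

(2,0) (2,0) (-1,-1) (4,-3) (1,0) (1,0) (1,0) (1,0)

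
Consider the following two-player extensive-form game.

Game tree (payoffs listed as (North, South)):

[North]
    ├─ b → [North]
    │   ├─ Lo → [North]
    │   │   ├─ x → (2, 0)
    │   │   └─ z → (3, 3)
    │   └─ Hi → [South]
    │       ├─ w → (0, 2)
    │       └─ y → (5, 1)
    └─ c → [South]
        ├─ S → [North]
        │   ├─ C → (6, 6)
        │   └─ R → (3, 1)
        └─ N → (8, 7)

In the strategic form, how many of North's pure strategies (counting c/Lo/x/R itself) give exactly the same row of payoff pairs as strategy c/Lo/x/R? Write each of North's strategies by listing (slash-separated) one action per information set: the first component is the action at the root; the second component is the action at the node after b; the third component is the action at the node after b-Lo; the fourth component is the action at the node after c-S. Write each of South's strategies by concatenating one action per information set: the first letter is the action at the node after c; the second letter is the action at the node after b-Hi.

4

Row for c/Lo/x/R (columns Sw, Sy, Nw, Ny): (3,1) (3,1) (8,7) (8,7).
Under c/Lo/x/R, North's choice at the node after b and at the node after b-Lo can never be reached regardless of what South does, so varying those choices leaves every outcome unchanged.
Holding the reachable choices fixed and varying the unreachable ones freely already gives 2 × 2 = 4 equivalent strategies.
No other strategy reproduces this row, so those 4 are the full class: c/Lo/x/R, c/Lo/z/R, c/Hi/x/R, c/Hi/z/R.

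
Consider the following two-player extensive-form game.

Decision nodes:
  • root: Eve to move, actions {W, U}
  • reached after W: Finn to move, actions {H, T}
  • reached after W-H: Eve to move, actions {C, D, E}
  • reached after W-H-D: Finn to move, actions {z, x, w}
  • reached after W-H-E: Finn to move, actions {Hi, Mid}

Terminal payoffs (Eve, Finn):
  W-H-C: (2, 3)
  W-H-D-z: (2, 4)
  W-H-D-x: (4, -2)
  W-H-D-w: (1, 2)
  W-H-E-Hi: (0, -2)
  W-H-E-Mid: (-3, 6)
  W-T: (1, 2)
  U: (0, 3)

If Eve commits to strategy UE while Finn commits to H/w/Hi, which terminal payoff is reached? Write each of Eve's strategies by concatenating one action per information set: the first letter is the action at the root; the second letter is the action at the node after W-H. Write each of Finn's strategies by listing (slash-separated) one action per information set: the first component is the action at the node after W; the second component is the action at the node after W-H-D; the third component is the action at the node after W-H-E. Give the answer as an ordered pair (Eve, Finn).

(0, 3)

Trace the play path from the root:
  Eve plays U
→ terminal payoff (0, 3).
(Eve's choice at the node after W-H is never reached on this path, so it doesn't affect the outcome.)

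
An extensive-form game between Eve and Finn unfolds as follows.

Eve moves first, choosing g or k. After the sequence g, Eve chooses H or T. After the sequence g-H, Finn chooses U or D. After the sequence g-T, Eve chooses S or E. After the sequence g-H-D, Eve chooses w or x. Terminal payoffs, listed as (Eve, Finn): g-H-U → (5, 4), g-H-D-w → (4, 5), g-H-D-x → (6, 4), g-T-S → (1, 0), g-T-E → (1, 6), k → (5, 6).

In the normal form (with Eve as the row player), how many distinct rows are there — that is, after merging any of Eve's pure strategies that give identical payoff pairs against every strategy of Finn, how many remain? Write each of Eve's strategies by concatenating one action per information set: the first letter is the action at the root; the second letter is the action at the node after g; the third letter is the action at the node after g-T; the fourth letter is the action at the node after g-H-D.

Eve has 16 pure strategies: gHSw, gHSx, gHEw, gHEx, gTSw, gTSx, gTEw, gTEx, kHSw, kHSx, kHEw, kHEx, kTSw, kTSx, kTEw, kTEx. Columns: U, D.
{gHSw, gHEw} → row (5,4) (4,5)
{gHSx, gHEx} → row (5,4) (6,4)
{gTSw, gTSx} → row (1,0) (1,0)
{gTEw, gTEx} → row (1,6) (1,6)
{kHSw, kHSx, kHEw, kHEx, kTSw, kTSx, kTEw, kTEx} → row (5,6) (5,6)
That's 5 distinct rows out of 16 strategies.

5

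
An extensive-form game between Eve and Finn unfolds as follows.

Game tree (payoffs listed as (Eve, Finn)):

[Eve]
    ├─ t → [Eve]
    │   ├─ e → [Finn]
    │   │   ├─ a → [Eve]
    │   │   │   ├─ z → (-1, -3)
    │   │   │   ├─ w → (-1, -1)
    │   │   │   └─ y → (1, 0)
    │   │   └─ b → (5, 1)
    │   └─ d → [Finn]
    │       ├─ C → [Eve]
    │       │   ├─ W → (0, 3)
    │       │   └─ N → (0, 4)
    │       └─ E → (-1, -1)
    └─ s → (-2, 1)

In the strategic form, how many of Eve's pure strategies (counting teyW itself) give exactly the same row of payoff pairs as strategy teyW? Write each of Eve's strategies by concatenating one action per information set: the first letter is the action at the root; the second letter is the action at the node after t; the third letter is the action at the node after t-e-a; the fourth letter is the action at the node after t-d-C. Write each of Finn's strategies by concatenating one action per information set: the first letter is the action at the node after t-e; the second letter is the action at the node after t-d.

Row for teyW (columns aC, aE, bC, bE): (1,0) (1,0) (5,1) (5,1).
Under teyW, Eve's choice at the node after t-d-C can never be reached regardless of what Finn does, so varying those choices leaves every outcome unchanged.
Holding the reachable choices fixed and varying the unreachable one freely already gives 2 equivalent strategies.
No other strategy reproduces this row, so those 2 are the full class: teyW, teyN.

2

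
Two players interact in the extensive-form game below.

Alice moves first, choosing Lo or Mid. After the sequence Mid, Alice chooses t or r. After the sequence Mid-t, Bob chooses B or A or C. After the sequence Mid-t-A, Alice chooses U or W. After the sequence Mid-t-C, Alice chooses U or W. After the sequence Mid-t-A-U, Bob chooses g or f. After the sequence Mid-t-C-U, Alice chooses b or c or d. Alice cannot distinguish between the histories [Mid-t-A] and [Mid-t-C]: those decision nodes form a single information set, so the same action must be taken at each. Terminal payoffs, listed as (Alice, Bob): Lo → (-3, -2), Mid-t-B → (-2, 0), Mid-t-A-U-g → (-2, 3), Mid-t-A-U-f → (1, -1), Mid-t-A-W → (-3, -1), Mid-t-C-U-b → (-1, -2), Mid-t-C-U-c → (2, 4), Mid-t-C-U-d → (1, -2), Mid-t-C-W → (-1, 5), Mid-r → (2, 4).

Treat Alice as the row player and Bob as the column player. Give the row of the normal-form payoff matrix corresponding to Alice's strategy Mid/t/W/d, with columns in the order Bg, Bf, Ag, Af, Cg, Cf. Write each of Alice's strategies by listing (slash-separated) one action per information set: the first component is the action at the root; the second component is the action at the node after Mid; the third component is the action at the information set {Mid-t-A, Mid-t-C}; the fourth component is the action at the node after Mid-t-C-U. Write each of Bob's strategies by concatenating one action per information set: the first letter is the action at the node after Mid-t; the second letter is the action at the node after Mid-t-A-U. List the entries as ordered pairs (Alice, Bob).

(-2,0) (-2,0) (-3,-1) (-3,-1) (-1,5) (-1,5)

vs Bg: Alice plays Mid → Alice plays t at [Mid] → Bob plays B at [Mid-t] → (-2, 0)
vs Bf: Alice plays Mid → Alice plays t at [Mid] → Bob plays B at [Mid-t] → (-2, 0)
vs Ag: Alice plays Mid → Alice plays t at [Mid] → Bob plays A at [Mid-t] → Alice plays W at [Mid-t-A] → (-3, -1)
vs Af: Alice plays Mid → Alice plays t at [Mid] → Bob plays A at [Mid-t] → Alice plays W at [Mid-t-A] → (-3, -1)
vs Cg: Alice plays Mid → Alice plays t at [Mid] → Bob plays C at [Mid-t] → Alice plays W at [Mid-t-C] → (-1, 5)
vs Cf: Alice plays Mid → Alice plays t at [Mid] → Bob plays C at [Mid-t] → Alice plays W at [Mid-t-C] → (-1, 5)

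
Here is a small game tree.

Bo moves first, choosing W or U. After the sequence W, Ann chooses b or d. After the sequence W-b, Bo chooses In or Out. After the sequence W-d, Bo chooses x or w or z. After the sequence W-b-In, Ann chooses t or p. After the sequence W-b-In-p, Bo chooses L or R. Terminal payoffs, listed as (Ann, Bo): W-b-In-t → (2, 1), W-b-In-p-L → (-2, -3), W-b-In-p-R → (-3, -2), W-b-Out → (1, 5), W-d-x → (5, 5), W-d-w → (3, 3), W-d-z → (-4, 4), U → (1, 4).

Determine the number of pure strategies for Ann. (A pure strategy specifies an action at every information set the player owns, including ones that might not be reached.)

Ann owns the node after W with actions {b, d} — two choices.
Ann owns the node after W-b-In with actions {t, p} — two choices.
A pure strategy fixes one action at each information set independently, so the count is the product 2 × 2 = 4.
(For reference, Bo has 24 pure strategies, giving a 4×24 normal-form matrix.)

4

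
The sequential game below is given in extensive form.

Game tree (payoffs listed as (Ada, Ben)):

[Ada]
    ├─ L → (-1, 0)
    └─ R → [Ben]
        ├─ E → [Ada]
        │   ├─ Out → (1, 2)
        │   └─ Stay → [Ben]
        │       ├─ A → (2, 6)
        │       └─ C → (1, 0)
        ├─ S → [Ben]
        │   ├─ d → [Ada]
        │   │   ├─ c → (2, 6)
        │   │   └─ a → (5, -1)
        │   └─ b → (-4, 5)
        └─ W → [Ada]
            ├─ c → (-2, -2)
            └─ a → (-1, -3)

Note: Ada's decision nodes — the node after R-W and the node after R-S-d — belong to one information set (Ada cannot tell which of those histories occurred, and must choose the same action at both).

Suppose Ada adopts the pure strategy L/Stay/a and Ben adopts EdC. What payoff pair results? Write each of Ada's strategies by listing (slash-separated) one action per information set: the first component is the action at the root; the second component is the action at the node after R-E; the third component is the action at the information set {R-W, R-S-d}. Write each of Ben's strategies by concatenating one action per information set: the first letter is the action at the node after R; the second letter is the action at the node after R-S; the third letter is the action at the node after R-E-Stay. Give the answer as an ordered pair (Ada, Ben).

Trace the play path from the root:
  Ada plays L
→ terminal payoff (-1, 0).
(Ada's choice at the node after R-E is never reached on this path, so it doesn't affect the outcome.)

(-1, 0)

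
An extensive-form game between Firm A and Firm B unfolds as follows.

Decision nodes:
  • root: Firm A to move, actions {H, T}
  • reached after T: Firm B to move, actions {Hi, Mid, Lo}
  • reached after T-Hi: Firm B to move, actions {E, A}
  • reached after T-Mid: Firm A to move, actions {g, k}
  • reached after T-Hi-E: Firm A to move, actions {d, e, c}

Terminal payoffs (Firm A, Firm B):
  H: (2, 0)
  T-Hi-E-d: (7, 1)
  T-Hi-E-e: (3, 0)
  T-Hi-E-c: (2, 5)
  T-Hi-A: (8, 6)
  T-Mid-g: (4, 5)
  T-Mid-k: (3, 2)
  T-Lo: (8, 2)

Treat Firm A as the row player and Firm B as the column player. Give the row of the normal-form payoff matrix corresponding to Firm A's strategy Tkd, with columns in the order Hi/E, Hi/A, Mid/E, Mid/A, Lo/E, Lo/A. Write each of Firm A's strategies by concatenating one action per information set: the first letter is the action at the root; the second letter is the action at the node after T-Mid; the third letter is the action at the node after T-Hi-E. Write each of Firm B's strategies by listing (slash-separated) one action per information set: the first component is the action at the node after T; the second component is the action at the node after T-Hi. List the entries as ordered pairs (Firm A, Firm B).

(7,1) (8,6) (3,2) (3,2) (8,2) (8,2)

vs Hi/E: Firm A plays T → Firm B plays Hi at [T] → Firm B plays E at [T-Hi] → Firm A plays d at [T-Hi-E] → (7, 1)
vs Hi/A: Firm A plays T → Firm B plays Hi at [T] → Firm B plays A at [T-Hi] → (8, 6)
vs Mid/E: Firm A plays T → Firm B plays Mid at [T] → Firm A plays k at [T-Mid] → (3, 2)
vs Mid/A: Firm A plays T → Firm B plays Mid at [T] → Firm A plays k at [T-Mid] → (3, 2)
vs Lo/E: Firm A plays T → Firm B plays Lo at [T] → (8, 2)
vs Lo/A: Firm A plays T → Firm B plays Lo at [T] → (8, 2)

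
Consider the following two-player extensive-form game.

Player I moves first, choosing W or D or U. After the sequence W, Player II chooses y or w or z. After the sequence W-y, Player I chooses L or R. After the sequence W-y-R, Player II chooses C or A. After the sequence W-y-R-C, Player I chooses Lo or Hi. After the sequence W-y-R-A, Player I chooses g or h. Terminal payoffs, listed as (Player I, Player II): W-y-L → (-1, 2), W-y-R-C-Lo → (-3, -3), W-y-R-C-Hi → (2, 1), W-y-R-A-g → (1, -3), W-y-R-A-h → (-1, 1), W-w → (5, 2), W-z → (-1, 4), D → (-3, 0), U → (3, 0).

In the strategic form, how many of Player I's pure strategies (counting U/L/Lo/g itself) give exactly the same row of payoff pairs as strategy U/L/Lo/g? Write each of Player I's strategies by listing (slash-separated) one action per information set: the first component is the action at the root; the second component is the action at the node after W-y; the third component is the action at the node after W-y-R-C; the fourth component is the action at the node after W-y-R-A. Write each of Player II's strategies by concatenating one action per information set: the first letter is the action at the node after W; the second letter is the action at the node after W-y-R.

Row for U/L/Lo/g (columns yC, yA, wC, wA, zC, zA): (3,0) (3,0) (3,0) (3,0) (3,0) (3,0).
Under U/L/Lo/g, Player I's choice at the node after W-y and at the node after W-y-R-C and at the node after W-y-R-A can never be reached regardless of what Player II does, so varying those choices leaves every outcome unchanged.
Holding the reachable choices fixed and varying the unreachable ones freely already gives 2 × 2 × 2 = 8 equivalent strategies.
No other strategy reproduces this row, so those 8 are the full class: U/L/Lo/g, U/L/Lo/h, U/L/Hi/g, U/L/Hi/h, U/R/Lo/g, U/R/Lo/h, U/R/Hi/g, U/R/Hi/h.

8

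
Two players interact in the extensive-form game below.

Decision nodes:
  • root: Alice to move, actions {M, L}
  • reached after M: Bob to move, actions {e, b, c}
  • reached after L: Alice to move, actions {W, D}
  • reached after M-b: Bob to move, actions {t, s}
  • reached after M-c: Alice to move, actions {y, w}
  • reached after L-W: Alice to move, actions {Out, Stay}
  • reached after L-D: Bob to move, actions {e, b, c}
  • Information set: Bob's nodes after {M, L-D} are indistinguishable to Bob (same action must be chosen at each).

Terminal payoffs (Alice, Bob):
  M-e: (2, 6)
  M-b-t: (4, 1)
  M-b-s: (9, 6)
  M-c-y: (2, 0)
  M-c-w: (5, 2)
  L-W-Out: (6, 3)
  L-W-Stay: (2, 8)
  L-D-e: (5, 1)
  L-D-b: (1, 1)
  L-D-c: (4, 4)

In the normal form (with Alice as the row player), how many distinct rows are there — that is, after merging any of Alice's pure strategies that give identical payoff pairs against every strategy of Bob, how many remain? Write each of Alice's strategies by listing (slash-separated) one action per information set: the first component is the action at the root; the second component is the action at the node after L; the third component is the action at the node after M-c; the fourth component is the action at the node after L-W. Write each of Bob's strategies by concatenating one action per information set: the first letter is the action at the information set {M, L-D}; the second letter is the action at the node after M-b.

Alice has 16 pure strategies: M/W/y/Out, M/W/y/Stay, M/W/w/Out, M/W/w/Stay, M/D/y/Out, M/D/y/Stay, M/D/w/Out, M/D/w/Stay, L/W/y/Out, L/W/y/Stay, L/W/w/Out, L/W/w/Stay, L/D/y/Out, L/D/y/Stay, L/D/w/Out, L/D/w/Stay. Columns: et, es, bt, bs, ct, cs.
{M/W/y/Out, M/W/y/Stay, M/D/y/Out, M/D/y/Stay} → row (2,6) (2,6) (4,1) (9,6) (2,0) (2,0)
{M/W/w/Out, M/W/w/Stay, M/D/w/Out, M/D/w/Stay} → row (2,6) (2,6) (4,1) (9,6) (5,2) (5,2)
{L/W/y/Out, L/W/w/Out} → row (6,3) (6,3) (6,3) (6,3) (6,3) (6,3)
{L/W/y/Stay, L/W/w/Stay} → row (2,8) (2,8) (2,8) (2,8) (2,8) (2,8)
{L/D/y/Out, L/D/y/Stay, L/D/w/Out, L/D/w/Stay} → row (5,1) (5,1) (1,1) (1,1) (4,4) (4,4)
That's 5 distinct rows out of 16 strategies.

5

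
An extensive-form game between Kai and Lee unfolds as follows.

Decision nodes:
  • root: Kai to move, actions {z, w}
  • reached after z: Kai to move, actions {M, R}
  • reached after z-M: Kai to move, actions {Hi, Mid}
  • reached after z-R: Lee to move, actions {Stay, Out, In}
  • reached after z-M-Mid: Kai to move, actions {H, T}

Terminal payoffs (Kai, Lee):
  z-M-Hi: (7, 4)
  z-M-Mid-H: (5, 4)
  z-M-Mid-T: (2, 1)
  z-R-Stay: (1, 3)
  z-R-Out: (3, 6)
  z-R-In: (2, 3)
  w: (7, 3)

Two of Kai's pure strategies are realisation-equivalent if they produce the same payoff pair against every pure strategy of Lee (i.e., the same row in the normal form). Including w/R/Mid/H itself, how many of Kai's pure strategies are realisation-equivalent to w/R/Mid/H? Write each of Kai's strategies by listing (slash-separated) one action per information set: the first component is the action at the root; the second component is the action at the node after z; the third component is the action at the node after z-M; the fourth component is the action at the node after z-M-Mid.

8

Row for w/R/Mid/H (columns Stay, Out, In): (7,3) (7,3) (7,3).
Under w/R/Mid/H, Kai's choice at the node after z and at the node after z-M and at the node after z-M-Mid can never be reached regardless of what Lee does, so varying those choices leaves every outcome unchanged.
Holding the reachable choices fixed and varying the unreachable ones freely already gives 2 × 2 × 2 = 8 equivalent strategies.
No other strategy reproduces this row, so those 8 are the full class: w/M/Hi/H, w/M/Hi/T, w/M/Mid/H, w/M/Mid/T, w/R/Hi/H, w/R/Hi/T, w/R/Mid/H, w/R/Mid/T.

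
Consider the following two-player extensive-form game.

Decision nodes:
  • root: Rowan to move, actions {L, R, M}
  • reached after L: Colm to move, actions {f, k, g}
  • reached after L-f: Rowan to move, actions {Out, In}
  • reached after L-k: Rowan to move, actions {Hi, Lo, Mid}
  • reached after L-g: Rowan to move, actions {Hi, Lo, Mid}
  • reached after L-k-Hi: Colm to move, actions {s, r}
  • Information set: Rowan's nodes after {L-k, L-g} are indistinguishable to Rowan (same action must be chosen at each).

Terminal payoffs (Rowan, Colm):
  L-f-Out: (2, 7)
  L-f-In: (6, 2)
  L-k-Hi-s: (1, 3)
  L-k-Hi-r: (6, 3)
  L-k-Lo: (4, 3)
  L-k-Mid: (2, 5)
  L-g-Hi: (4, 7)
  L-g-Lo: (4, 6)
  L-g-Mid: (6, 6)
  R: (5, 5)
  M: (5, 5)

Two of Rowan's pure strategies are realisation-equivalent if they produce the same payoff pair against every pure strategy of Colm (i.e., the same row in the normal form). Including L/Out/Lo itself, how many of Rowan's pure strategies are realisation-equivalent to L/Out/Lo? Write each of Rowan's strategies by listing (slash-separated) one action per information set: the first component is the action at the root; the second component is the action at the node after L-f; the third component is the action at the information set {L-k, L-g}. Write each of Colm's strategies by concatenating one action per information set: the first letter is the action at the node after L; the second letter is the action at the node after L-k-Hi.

1

Row for L/Out/Lo (columns fs, fr, ks, kr, gs, gr): (2,7) (2,7) (4,3) (4,3) (4,6) (4,6).
Every one of Rowan's information sets is on the play path for some reply by Colm when Rowan follows L/Out/Lo.
Changing the action at any of them therefore changes at least one column, so only L/Out/Lo itself gives this row.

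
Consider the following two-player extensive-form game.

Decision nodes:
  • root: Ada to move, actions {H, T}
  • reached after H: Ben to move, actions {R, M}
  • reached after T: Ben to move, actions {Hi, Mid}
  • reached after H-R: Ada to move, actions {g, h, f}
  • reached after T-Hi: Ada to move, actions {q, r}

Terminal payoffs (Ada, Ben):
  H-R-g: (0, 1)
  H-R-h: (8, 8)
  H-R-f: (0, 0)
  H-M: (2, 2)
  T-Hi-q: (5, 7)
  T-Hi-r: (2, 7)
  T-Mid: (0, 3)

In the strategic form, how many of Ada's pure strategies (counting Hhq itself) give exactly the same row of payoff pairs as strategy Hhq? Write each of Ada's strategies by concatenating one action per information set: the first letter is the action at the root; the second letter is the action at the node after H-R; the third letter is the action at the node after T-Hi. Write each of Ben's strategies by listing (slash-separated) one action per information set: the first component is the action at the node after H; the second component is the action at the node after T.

2

Row for Hhq (columns R/Hi, R/Mid, M/Hi, M/Mid): (8,8) (8,8) (2,2) (2,2).
Under Hhq, Ada's choice at the node after T-Hi can never be reached regardless of what Ben does, so varying those choices leaves every outcome unchanged.
Holding the reachable choices fixed and varying the unreachable one freely already gives 2 equivalent strategies.
No other strategy reproduces this row, so those 2 are the full class: Hhq, Hhr.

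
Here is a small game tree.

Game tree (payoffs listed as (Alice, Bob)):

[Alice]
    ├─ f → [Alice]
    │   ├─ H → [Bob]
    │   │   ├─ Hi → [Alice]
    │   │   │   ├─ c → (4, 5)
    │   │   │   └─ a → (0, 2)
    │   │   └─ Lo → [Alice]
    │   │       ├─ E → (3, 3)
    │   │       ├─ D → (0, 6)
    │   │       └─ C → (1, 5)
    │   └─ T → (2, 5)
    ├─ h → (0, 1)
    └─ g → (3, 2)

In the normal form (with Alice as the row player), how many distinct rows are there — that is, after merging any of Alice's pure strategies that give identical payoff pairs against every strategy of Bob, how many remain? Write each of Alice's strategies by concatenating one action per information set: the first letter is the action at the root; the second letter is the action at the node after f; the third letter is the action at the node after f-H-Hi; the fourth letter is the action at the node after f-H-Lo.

Alice has 36 pure strategies: fHcE, fHcD, fHcC, fHaE, fHaD, fHaC, fTcE, fTcD, fTcC, fTaE, fTaD, fTaC, hHcE, hHcD, hHcC, hHaE, hHaD, hHaC, hTcE, hTcD, hTcC, hTaE, hTaD, hTaC, gHcE, gHcD, gHcC, gHaE, gHaD, gHaC, gTcE, gTcD, gTcC, gTaE, gTaD, gTaC. Columns: Hi, Lo.
{fHcE} → row (4,5) (3,3)
{fHcD} → row (4,5) (0,6)
{fHcC} → row (4,5) (1,5)
{fHaE} → row (0,2) (3,3)
{fHaD} → row (0,2) (0,6)
{fHaC} → row (0,2) (1,5)
{fTcE, fTcD, fTcC, fTaE, fTaD, fTaC} → row (2,5) (2,5)
{hHcE, hHcD, hHcC, hHaE, hHaD, hHaC, hTcE, hTcD, hTcC, hTaE, hTaD, hTaC} → row (0,1) (0,1)
{gHcE, gHcD, gHcC, gHaE, gHaD, gHaC, gTcE, gTcD, gTcC, gTaE, gTaD, gTaC} → row (3,2) (3,2)
That's 9 distinct rows out of 36 strategies.

9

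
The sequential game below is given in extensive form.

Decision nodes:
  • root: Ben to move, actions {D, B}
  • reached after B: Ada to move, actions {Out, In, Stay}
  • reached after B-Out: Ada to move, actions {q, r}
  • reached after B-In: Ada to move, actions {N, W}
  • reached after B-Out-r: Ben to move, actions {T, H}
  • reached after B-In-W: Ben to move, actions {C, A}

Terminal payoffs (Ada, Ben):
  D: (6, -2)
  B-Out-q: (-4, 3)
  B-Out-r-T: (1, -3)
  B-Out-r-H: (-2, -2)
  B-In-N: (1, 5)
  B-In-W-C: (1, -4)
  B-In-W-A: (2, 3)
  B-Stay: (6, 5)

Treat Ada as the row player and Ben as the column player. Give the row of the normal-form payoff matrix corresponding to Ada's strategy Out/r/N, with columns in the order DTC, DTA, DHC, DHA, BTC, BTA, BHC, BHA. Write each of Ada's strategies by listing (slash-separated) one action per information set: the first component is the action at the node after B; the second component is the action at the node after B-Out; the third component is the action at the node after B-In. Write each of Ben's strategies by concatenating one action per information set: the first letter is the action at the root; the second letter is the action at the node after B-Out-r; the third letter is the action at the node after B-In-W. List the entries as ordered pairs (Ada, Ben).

(6,-2) (6,-2) (6,-2) (6,-2) (1,-3) (1,-3) (-2,-2) (-2,-2)

vs DTC: Ben plays D → (6, -2)
vs DTA: Ben plays D → (6, -2)
vs DHC: Ben plays D → (6, -2)
vs DHA: Ben plays D → (6, -2)
vs BTC: Ben plays B → Ada plays Out at [B] → Ada plays r at [B-Out] → Ben plays T at [B-Out-r] → (1, -3)
vs BTA: Ben plays B → Ada plays Out at [B] → Ada plays r at [B-Out] → Ben plays T at [B-Out-r] → (1, -3)
vs BHC: Ben plays B → Ada plays Out at [B] → Ada plays r at [B-Out] → Ben plays H at [B-Out-r] → (-2, -2)
vs BHA: Ben plays B → Ada plays Out at [B] → Ada plays r at [B-Out] → Ben plays H at [B-Out-r] → (-2, -2)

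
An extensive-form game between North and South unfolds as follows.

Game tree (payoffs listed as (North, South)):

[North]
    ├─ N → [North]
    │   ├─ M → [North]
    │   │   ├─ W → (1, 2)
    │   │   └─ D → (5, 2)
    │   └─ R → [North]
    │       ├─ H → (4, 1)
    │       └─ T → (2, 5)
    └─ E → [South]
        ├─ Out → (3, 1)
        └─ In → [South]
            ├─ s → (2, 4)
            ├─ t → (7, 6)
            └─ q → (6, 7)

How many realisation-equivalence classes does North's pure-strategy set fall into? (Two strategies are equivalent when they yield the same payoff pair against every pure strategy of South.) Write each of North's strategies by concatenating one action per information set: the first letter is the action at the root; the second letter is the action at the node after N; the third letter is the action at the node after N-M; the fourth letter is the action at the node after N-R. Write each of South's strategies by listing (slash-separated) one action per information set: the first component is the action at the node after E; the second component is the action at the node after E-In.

5

North has 16 pure strategies: NMWH, NMWT, NMDH, NMDT, NRWH, NRWT, NRDH, NRDT, EMWH, EMWT, EMDH, EMDT, ERWH, ERWT, ERDH, ERDT. Columns: Out/s, Out/t, Out/q, In/s, In/t, In/q.
{NMWH, NMWT} → row (1,2) (1,2) (1,2) (1,2) (1,2) (1,2)
{NMDH, NMDT} → row (5,2) (5,2) (5,2) (5,2) (5,2) (5,2)
{NRWH, NRDH} → row (4,1) (4,1) (4,1) (4,1) (4,1) (4,1)
{NRWT, NRDT} → row (2,5) (2,5) (2,5) (2,5) (2,5) (2,5)
{EMWH, EMWT, EMDH, EMDT, ERWH, ERWT, ERDH, ERDT} → row (3,1) (3,1) (3,1) (2,4) (7,6) (6,7)
That's 5 distinct rows out of 16 strategies.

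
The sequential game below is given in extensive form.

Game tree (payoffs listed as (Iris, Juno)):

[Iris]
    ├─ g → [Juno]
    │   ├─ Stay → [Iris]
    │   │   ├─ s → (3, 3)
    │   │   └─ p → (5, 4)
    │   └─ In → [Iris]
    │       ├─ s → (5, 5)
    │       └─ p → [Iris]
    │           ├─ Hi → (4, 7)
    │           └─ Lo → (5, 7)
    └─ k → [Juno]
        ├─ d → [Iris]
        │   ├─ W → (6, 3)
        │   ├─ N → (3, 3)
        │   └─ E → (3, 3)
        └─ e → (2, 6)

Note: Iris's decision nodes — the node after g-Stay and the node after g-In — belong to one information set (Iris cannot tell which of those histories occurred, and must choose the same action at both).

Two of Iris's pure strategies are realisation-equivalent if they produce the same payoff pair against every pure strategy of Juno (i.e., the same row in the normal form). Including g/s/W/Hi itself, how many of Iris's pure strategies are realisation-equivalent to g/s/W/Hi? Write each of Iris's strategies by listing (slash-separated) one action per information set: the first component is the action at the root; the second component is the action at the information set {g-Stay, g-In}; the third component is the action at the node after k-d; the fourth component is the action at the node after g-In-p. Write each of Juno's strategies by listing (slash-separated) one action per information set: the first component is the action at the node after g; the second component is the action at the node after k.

6

Row for g/s/W/Hi (columns Stay/d, Stay/e, In/d, In/e): (3,3) (3,3) (5,5) (5,5).
Under g/s/W/Hi, Iris's choice at the node after k-d and at the node after g-In-p can never be reached regardless of what Juno does, so varying those choices leaves every outcome unchanged.
Holding the reachable choices fixed and varying the unreachable ones freely already gives 3 × 2 = 6 equivalent strategies.
No other strategy reproduces this row, so those 6 are the full class: g/s/W/Hi, g/s/W/Lo, g/s/N/Hi, g/s/N/Lo, g/s/E/Hi, g/s/E/Lo.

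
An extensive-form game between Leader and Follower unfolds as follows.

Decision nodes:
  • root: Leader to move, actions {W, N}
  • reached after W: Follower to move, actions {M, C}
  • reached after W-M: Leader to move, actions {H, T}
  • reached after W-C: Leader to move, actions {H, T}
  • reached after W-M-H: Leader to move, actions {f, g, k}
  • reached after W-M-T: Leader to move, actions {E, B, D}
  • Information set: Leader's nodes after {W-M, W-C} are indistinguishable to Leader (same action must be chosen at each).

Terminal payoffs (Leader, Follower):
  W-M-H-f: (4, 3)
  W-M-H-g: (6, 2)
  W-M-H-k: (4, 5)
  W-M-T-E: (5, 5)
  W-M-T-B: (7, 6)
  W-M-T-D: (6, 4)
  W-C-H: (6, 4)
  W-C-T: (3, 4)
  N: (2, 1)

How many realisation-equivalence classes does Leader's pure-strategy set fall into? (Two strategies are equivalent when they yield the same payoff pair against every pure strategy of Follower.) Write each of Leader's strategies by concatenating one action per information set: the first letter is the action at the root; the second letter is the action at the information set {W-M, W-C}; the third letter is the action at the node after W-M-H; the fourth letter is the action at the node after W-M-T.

Leader has 36 pure strategies: WHfE, WHfB, WHfD, WHgE, WHgB, WHgD, WHkE, WHkB, WHkD, WTfE, WTfB, WTfD, WTgE, WTgB, WTgD, WTkE, WTkB, WTkD, NHfE, NHfB, NHfD, NHgE, NHgB, NHgD, NHkE, NHkB, NHkD, NTfE, NTfB, NTfD, NTgE, NTgB, NTgD, NTkE, NTkB, NTkD. Columns: M, C.
{WHfE, WHfB, WHfD} → row (4,3) (6,4)
{WHgE, WHgB, WHgD} → row (6,2) (6,4)
{WHkE, WHkB, WHkD} → row (4,5) (6,4)
{WTfE, WTgE, WTkE} → row (5,5) (3,4)
{WTfB, WTgB, WTkB} → row (7,6) (3,4)
{WTfD, WTgD, WTkD} → row (6,4) (3,4)
{NHfE, NHfB, NHfD, NHgE, NHgB, NHgD, NHkE, NHkB, NHkD, NTfE, NTfB, NTfD, NTgE, NTgB, NTgD, NTkE, NTkB, NTkD} → row (2,1) (2,1)
That's 7 distinct rows out of 36 strategies.

7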